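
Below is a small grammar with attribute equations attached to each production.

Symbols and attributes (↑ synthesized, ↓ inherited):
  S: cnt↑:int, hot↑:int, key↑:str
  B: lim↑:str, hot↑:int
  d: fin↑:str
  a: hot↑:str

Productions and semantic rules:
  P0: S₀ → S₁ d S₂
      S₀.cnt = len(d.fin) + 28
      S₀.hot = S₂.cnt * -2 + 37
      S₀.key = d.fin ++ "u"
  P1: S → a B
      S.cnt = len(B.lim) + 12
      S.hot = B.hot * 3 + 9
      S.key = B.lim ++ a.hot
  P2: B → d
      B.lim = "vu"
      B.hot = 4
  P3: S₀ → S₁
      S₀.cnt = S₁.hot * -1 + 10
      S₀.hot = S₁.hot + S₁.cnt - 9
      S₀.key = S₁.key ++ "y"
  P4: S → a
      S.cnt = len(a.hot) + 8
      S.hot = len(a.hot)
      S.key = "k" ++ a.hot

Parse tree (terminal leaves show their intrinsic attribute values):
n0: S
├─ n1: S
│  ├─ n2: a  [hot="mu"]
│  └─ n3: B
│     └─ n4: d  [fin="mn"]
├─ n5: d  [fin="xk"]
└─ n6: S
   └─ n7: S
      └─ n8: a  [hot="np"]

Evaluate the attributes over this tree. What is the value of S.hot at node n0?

1. n2.hot = "mu"  [terminal]
2. n4.fin = "mn"  [terminal]
3. n3.lim = "vu"  ["vu"]
4. n3.hot = 4  [4]
5. n1.cnt = 14  [len(B.lim) + 12]
6. n1.hot = 21  [B.hot * 3 + 9]
7. n1.key = "vumu"  [B.lim ++ a.hot]
8. n5.fin = "xk"  [terminal]
9. n8.hot = "np"  [terminal]
10. n7.cnt = 10  [len(a.hot) + 8]
11. n7.hot = 2  [len(a.hot)]
12. n7.key = "knp"  ["k" ++ a.hot]
13. n6.cnt = 8  [S₁.hot * -1 + 10]
14. n6.hot = 3  [S₁.hot + S₁.cnt - 9]
15. n6.key = "knpy"  [S₁.key ++ "y"]
16. n0.cnt = 30  [len(d.fin) + 28]
17. n0.hot = 21  [S₂.cnt * -2 + 37]
18. n0.key = "xku"  [d.fin ++ "u"]

21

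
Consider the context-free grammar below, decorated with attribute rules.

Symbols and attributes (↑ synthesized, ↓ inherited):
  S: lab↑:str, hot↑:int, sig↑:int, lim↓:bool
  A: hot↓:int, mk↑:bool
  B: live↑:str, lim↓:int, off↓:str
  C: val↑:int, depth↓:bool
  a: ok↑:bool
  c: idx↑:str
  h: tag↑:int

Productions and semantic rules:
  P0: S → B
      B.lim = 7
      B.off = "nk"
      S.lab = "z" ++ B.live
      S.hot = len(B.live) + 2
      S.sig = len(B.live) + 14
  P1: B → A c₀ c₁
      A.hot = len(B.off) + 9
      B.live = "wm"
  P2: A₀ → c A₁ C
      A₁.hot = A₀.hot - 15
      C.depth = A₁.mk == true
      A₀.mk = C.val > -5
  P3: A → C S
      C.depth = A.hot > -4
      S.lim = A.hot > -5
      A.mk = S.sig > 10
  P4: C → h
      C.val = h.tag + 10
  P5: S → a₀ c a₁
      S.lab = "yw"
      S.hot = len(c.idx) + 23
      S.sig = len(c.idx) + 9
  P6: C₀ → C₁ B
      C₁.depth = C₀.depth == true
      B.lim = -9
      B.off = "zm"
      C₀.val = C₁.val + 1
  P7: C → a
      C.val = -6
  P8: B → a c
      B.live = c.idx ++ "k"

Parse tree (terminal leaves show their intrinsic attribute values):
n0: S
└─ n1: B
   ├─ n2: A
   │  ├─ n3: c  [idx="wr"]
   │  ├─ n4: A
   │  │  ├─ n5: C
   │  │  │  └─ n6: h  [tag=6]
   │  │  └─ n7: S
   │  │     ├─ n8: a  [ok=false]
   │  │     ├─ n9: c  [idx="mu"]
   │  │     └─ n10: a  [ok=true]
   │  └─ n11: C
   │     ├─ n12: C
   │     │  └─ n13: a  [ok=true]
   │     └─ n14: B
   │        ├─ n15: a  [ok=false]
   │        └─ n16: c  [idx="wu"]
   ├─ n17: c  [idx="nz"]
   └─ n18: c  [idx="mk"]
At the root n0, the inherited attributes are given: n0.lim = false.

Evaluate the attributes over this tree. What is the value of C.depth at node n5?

1. n0.lim = false  [given at root]
2. n1.lim = 7  [7]
3. n1.off = "nk"  ["nk"]
4. n2.hot = 11  [len(B.off) + 9]
5. n3.idx = "wr"  [terminal]
6. n4.hot = -4  [A₀.hot - 15]
7. n5.depth = false  [A.hot > -4]
8. n6.tag = 6  [terminal]
9. n5.val = 16  [h.tag + 10]
10. n7.lim = true  [A.hot > -5]
11. n8.ok = false  [terminal]
12. n9.idx = "mu"  [terminal]
13. n10.ok = true  [terminal]
14. n7.lab = "yw"  ["yw"]
15. n7.hot = 25  [len(c.idx) + 23]
16. n7.sig = 11  [len(c.idx) + 9]
17. n4.mk = true  [S.sig > 10]
18. n11.depth = true  [A₁.mk == true]
19. n12.depth = true  [C₀.depth == true]
20. n13.ok = true  [terminal]
21. n12.val = -6  [-6]
22. n14.lim = -9  [-9]
23. n14.off = "zm"  ["zm"]
24. n15.ok = false  [terminal]
25. n16.idx = "wu"  [terminal]
26. n14.live = "wuk"  [c.idx ++ "k"]
27. n11.val = -5  [C₁.val + 1]
28. n2.mk = false  [C.val > -5]
29. n17.idx = "nz"  [terminal]
30. n18.idx = "mk"  [terminal]
31. n1.live = "wm"  ["wm"]
32. n0.lab = "zwm"  ["z" ++ B.live]
33. n0.hot = 4  [len(B.live) + 2]
34. n0.sig = 16  [len(B.live) + 14]

false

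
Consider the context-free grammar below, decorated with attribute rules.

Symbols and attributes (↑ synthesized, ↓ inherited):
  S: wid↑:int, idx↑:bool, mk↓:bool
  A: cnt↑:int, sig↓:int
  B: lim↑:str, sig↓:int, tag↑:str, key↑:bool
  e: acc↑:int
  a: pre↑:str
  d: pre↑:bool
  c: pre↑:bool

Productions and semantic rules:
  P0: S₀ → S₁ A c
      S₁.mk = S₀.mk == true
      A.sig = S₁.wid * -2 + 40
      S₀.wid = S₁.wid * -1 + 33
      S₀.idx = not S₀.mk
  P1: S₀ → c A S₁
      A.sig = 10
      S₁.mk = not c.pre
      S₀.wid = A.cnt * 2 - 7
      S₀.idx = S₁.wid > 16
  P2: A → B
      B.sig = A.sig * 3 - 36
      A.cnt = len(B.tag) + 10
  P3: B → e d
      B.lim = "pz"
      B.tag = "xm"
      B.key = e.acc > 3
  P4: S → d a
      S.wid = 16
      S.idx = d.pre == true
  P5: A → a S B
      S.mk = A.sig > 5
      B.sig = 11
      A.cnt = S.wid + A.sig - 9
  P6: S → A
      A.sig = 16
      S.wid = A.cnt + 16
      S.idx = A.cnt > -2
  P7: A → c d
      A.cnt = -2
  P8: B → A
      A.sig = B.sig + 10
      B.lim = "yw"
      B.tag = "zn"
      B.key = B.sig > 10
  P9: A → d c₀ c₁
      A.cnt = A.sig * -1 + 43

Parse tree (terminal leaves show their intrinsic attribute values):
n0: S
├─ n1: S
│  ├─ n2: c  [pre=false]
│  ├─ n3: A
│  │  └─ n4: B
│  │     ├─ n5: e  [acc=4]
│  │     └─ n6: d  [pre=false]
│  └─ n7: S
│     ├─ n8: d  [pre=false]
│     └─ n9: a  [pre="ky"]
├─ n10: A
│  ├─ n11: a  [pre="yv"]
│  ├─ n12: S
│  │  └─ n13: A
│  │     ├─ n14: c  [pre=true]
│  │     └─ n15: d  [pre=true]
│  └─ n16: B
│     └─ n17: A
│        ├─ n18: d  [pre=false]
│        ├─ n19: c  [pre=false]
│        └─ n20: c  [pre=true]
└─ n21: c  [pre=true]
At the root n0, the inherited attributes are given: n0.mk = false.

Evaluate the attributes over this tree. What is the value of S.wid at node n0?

16

1. n0.mk = false  [given at root]
2. n1.mk = false  [S₀.mk == true]
3. n2.pre = false  [terminal]
4. n3.sig = 10  [10]
5. n4.sig = -6  [A.sig * 3 - 36]
6. n5.acc = 4  [terminal]
7. n6.pre = false  [terminal]
8. n4.lim = "pz"  ["pz"]
9. n4.tag = "xm"  ["xm"]
10. n4.key = true  [e.acc > 3]
11. n3.cnt = 12  [len(B.tag) + 10]
12. n7.mk = true  [not c.pre]
13. n8.pre = false  [terminal]
14. n9.pre = "ky"  [terminal]
15. n7.wid = 16  [16]
16. n7.idx = false  [d.pre == true]
17. n1.wid = 17  [A.cnt * 2 - 7]
18. n1.idx = false  [S₁.wid > 16]
19. n10.sig = 6  [S₁.wid * -2 + 40]
20. n11.pre = "yv"  [terminal]
21. n12.mk = true  [A.sig > 5]
22. n13.sig = 16  [16]
23. n14.pre = true  [terminal]
24. n15.pre = true  [terminal]
25. n13.cnt = -2  [-2]
26. n12.wid = 14  [A.cnt + 16]
27. n12.idx = false  [A.cnt > -2]
28. n16.sig = 11  [11]
29. n17.sig = 21  [B.sig + 10]
30. n18.pre = false  [terminal]
31. n19.pre = false  [terminal]
32. n20.pre = true  [terminal]
33. n17.cnt = 22  [A.sig * -1 + 43]
34. n16.lim = "yw"  ["yw"]
35. n16.tag = "zn"  ["zn"]
36. n16.key = true  [B.sig > 10]
37. n10.cnt = 11  [S.wid + A.sig - 9]
38. n21.pre = true  [terminal]
39. n0.wid = 16  [S₁.wid * -1 + 33]
40. n0.idx = true  [not S₀.mk]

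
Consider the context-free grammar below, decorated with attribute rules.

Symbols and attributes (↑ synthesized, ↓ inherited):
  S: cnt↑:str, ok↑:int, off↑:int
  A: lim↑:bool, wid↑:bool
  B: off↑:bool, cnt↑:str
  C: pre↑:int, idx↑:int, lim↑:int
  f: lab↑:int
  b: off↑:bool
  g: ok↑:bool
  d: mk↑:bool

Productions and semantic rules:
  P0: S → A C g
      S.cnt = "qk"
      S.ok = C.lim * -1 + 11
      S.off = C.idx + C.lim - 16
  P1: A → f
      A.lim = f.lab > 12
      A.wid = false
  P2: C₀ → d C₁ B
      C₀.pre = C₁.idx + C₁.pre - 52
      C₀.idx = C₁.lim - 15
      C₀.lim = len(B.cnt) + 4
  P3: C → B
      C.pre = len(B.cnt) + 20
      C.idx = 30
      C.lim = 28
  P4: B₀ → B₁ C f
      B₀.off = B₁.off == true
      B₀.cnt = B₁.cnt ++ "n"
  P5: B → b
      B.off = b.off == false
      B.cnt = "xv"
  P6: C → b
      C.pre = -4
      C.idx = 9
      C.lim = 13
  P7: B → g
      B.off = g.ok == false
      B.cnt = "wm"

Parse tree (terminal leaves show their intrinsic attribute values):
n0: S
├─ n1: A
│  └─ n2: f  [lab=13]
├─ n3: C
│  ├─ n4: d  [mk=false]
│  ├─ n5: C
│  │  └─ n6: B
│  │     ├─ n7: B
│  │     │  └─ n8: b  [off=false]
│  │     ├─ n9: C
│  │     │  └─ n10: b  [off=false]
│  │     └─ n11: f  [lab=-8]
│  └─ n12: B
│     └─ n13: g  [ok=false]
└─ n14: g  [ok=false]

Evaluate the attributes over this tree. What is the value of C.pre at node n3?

1

1. n2.lab = 13  [terminal]
2. n1.lim = true  [f.lab > 12]
3. n1.wid = false  [false]
4. n4.mk = false  [terminal]
5. n8.off = false  [terminal]
6. n7.off = true  [b.off == false]
7. n7.cnt = "xv"  ["xv"]
8. n10.off = false  [terminal]
9. n9.pre = -4  [-4]
10. n9.idx = 9  [9]
11. n9.lim = 13  [13]
12. n11.lab = -8  [terminal]
13. n6.off = true  [B₁.off == true]
14. n6.cnt = "xvn"  [B₁.cnt ++ "n"]
15. n5.pre = 23  [len(B.cnt) + 20]
16. n5.idx = 30  [30]
17. n5.lim = 28  [28]
18. n13.ok = false  [terminal]
19. n12.off = true  [g.ok == false]
20. n12.cnt = "wm"  ["wm"]
21. n3.pre = 1  [C₁.idx + C₁.pre - 52]
22. n3.idx = 13  [C₁.lim - 15]
23. n3.lim = 6  [len(B.cnt) + 4]
24. n14.ok = false  [terminal]
25. n0.cnt = "qk"  ["qk"]
26. n0.ok = 5  [C.lim * -1 + 11]
27. n0.off = 3  [C.idx + C.lim - 16]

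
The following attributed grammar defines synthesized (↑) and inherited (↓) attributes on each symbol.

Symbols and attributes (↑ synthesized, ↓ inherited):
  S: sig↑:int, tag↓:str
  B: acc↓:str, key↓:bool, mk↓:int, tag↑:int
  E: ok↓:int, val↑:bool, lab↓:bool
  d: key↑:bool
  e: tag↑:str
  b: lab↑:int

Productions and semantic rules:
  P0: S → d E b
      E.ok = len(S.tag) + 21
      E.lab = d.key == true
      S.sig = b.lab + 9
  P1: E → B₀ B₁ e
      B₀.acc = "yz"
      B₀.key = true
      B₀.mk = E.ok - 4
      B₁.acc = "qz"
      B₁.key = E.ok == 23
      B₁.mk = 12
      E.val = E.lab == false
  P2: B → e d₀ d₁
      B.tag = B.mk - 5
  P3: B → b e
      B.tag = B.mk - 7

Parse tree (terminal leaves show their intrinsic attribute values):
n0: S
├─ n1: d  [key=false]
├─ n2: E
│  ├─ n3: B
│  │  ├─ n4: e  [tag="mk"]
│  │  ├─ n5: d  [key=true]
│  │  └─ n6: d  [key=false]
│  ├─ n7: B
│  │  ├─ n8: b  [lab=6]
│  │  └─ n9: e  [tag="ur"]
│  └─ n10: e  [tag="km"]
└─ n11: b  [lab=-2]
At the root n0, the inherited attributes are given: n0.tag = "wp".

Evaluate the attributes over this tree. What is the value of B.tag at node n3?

1. n0.tag = "wp"  [given at root]
2. n1.key = false  [terminal]
3. n2.ok = 23  [len(S.tag) + 21]
4. n2.lab = false  [d.key == true]
5. n3.acc = "yz"  ["yz"]
6. n3.key = true  [true]
7. n3.mk = 19  [E.ok - 4]
8. n4.tag = "mk"  [terminal]
9. n5.key = true  [terminal]
10. n6.key = false  [terminal]
11. n3.tag = 14  [B.mk - 5]
12. n7.acc = "qz"  ["qz"]
13. n7.key = true  [E.ok == 23]
14. n7.mk = 12  [12]
15. n8.lab = 6  [terminal]
16. n9.tag = "ur"  [terminal]
17. n7.tag = 5  [B.mk - 7]
18. n10.tag = "km"  [terminal]
19. n2.val = true  [E.lab == false]
20. n11.lab = -2  [terminal]
21. n0.sig = 7  [b.lab + 9]

14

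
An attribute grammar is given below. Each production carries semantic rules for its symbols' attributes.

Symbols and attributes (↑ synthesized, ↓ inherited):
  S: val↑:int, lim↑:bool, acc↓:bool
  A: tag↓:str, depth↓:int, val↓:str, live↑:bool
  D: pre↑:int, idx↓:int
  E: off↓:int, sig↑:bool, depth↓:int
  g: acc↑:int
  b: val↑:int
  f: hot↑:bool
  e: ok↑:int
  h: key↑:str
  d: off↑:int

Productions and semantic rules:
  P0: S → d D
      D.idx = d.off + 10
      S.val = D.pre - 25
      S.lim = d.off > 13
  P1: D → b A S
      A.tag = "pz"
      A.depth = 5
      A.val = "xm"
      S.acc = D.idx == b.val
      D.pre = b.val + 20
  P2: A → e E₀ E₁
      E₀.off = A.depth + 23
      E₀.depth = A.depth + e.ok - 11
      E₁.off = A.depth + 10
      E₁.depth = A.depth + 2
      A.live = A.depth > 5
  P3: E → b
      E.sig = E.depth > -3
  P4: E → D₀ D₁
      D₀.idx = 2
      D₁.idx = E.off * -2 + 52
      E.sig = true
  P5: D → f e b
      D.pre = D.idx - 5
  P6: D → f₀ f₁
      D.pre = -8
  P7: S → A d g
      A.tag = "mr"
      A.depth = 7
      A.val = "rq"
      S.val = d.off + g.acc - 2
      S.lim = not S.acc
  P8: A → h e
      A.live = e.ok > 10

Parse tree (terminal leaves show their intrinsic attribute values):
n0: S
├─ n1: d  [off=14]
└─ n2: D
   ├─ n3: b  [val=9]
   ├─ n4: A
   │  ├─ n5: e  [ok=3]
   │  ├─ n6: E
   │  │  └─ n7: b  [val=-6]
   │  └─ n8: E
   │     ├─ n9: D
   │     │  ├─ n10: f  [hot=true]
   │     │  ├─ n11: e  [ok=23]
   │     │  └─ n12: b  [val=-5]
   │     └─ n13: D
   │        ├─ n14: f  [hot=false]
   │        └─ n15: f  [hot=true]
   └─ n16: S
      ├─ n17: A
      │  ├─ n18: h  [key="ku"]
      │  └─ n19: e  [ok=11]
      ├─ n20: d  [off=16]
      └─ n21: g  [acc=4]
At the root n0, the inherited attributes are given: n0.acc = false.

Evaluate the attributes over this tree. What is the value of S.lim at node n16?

true

1. n0.acc = false  [given at root]
2. n1.off = 14  [terminal]
3. n2.idx = 24  [d.off + 10]
4. n3.val = 9  [terminal]
5. n4.tag = "pz"  ["pz"]
6. n4.depth = 5  [5]
7. n4.val = "xm"  ["xm"]
8. n5.ok = 3  [terminal]
9. n6.off = 28  [A.depth + 23]
10. n6.depth = -3  [A.depth + e.ok - 11]
11. n7.val = -6  [terminal]
12. n6.sig = false  [E.depth > -3]
13. n8.off = 15  [A.depth + 10]
14. n8.depth = 7  [A.depth + 2]
15. n9.idx = 2  [2]
16. n10.hot = true  [terminal]
17. n11.ok = 23  [terminal]
18. n12.val = -5  [terminal]
19. n9.pre = -3  [D.idx - 5]
20. n13.idx = 22  [E.off * -2 + 52]
21. n14.hot = false  [terminal]
22. n15.hot = true  [terminal]
23. n13.pre = -8  [-8]
24. n8.sig = true  [true]
25. n4.live = false  [A.depth > 5]
26. n16.acc = false  [D.idx == b.val]
27. n17.tag = "mr"  ["mr"]
28. n17.depth = 7  [7]
29. n17.val = "rq"  ["rq"]
30. n18.key = "ku"  [terminal]
31. n19.ok = 11  [terminal]
32. n17.live = true  [e.ok > 10]
33. n20.off = 16  [terminal]
34. n21.acc = 4  [terminal]
35. n16.val = 18  [d.off + g.acc - 2]
36. n16.lim = true  [not S.acc]
37. n2.pre = 29  [b.val + 20]
38. n0.val = 4  [D.pre - 25]
39. n0.lim = true  [d.off > 13]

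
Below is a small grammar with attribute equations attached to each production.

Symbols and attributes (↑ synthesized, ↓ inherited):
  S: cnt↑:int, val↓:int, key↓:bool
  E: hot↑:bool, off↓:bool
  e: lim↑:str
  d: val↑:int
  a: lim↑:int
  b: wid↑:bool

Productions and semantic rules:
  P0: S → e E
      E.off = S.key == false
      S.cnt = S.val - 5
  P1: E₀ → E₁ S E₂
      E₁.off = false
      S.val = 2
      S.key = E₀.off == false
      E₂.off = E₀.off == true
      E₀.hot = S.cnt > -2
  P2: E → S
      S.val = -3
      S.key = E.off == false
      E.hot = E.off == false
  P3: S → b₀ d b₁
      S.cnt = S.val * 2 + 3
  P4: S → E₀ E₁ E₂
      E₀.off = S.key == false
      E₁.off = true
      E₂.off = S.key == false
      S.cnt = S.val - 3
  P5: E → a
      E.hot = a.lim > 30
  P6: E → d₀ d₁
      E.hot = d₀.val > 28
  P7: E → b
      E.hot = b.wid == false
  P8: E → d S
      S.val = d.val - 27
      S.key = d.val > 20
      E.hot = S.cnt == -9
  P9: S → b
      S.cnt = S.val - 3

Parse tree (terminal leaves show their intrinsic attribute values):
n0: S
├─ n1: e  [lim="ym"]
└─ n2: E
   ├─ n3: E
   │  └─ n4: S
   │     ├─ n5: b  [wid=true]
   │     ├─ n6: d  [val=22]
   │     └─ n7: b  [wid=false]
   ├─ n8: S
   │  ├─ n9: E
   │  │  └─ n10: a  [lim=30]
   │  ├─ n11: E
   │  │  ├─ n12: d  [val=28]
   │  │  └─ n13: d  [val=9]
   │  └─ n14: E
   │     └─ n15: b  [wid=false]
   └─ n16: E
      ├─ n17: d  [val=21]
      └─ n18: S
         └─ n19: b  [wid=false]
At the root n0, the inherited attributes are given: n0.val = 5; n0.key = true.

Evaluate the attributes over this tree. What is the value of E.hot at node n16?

true

1. n0.val = 5  [given at root]
2. n0.key = true  [given at root]
3. n1.lim = "ym"  [terminal]
4. n2.off = false  [S.key == false]
5. n3.off = false  [false]
6. n4.val = -3  [-3]
7. n4.key = true  [E.off == false]
8. n5.wid = true  [terminal]
9. n6.val = 22  [terminal]
10. n7.wid = false  [terminal]
11. n4.cnt = -3  [S.val * 2 + 3]
12. n3.hot = true  [E.off == false]
13. n8.val = 2  [2]
14. n8.key = true  [E₀.off == false]
15. n9.off = false  [S.key == false]
16. n10.lim = 30  [terminal]
17. n9.hot = false  [a.lim > 30]
18. n11.off = true  [true]
19. n12.val = 28  [terminal]
20. n13.val = 9  [terminal]
21. n11.hot = false  [d₀.val > 28]
22. n14.off = false  [S.key == false]
23. n15.wid = false  [terminal]
24. n14.hot = true  [b.wid == false]
25. n8.cnt = -1  [S.val - 3]
26. n16.off = false  [E₀.off == true]
27. n17.val = 21  [terminal]
28. n18.val = -6  [d.val - 27]
29. n18.key = true  [d.val > 20]
30. n19.wid = false  [terminal]
31. n18.cnt = -9  [S.val - 3]
32. n16.hot = true  [S.cnt == -9]
33. n2.hot = true  [S.cnt > -2]
34. n0.cnt = 0  [S.val - 5]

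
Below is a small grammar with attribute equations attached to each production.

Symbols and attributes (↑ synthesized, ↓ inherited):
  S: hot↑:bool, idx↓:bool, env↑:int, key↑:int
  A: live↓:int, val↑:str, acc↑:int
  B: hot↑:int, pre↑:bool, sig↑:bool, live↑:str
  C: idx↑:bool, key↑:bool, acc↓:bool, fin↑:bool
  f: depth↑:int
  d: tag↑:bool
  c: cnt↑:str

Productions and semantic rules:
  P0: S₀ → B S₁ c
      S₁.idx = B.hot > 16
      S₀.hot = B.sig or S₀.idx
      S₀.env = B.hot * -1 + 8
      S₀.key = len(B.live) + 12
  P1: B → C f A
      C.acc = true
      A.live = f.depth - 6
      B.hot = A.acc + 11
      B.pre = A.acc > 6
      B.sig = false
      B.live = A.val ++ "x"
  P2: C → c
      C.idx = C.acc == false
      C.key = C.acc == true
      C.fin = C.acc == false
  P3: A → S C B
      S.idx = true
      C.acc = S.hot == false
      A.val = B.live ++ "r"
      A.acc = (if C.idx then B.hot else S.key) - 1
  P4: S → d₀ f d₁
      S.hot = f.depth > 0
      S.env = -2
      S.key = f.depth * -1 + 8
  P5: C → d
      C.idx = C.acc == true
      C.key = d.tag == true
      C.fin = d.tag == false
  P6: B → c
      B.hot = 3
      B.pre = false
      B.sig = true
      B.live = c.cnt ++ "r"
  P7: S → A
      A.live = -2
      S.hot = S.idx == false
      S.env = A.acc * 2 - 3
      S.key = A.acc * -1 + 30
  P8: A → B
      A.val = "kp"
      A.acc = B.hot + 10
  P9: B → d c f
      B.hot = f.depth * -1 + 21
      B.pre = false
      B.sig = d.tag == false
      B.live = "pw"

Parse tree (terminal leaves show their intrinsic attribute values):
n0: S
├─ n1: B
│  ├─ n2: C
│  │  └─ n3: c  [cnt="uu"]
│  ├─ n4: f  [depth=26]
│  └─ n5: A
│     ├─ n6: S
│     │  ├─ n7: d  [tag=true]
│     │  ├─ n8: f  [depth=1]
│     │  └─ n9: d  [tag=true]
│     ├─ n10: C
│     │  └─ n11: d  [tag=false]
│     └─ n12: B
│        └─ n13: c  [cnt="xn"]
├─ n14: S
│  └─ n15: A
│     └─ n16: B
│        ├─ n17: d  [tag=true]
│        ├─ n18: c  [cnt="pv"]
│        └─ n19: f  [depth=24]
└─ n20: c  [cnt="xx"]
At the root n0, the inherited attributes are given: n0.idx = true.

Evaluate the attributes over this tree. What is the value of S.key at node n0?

17

1. n0.idx = true  [given at root]
2. n2.acc = true  [true]
3. n3.cnt = "uu"  [terminal]
4. n2.idx = false  [C.acc == false]
5. n2.key = true  [C.acc == true]
6. n2.fin = false  [C.acc == false]
7. n4.depth = 26  [terminal]
8. n5.live = 20  [f.depth - 6]
9. n6.idx = true  [true]
10. n7.tag = true  [terminal]
11. n8.depth = 1  [terminal]
12. n9.tag = true  [terminal]
13. n6.hot = true  [f.depth > 0]
14. n6.env = -2  [-2]
15. n6.key = 7  [f.depth * -1 + 8]
16. n10.acc = false  [S.hot == false]
17. n11.tag = false  [terminal]
18. n10.idx = false  [C.acc == true]
19. n10.key = false  [d.tag == true]
20. n10.fin = true  [d.tag == false]
21. n13.cnt = "xn"  [terminal]
22. n12.hot = 3  [3]
23. n12.pre = false  [false]
24. n12.sig = true  [true]
25. n12.live = "xnr"  [c.cnt ++ "r"]
26. n5.val = "xnrr"  [B.live ++ "r"]
27. n5.acc = 6  [(if C.idx then B.hot else S.key) - 1]
28. n1.hot = 17  [A.acc + 11]
29. n1.pre = false  [A.acc > 6]
30. n1.sig = false  [false]
31. n1.live = "xnrrx"  [A.val ++ "x"]
32. n14.idx = true  [B.hot > 16]
33. n15.live = -2  [-2]
34. n17.tag = true  [terminal]
35. n18.cnt = "pv"  [terminal]
36. n19.depth = 24  [terminal]
37. n16.hot = -3  [f.depth * -1 + 21]
38. n16.pre = false  [false]
39. n16.sig = false  [d.tag == false]
40. n16.live = "pw"  ["pw"]
41. n15.val = "kp"  ["kp"]
42. n15.acc = 7  [B.hot + 10]
43. n14.hot = false  [S.idx == false]
44. n14.env = 11  [A.acc * 2 - 3]
45. n14.key = 23  [A.acc * -1 + 30]
46. n20.cnt = "xx"  [terminal]
47. n0.hot = true  [B.sig or S₀.idx]
48. n0.env = -9  [B.hot * -1 + 8]
49. n0.key = 17  [len(B.live) + 12]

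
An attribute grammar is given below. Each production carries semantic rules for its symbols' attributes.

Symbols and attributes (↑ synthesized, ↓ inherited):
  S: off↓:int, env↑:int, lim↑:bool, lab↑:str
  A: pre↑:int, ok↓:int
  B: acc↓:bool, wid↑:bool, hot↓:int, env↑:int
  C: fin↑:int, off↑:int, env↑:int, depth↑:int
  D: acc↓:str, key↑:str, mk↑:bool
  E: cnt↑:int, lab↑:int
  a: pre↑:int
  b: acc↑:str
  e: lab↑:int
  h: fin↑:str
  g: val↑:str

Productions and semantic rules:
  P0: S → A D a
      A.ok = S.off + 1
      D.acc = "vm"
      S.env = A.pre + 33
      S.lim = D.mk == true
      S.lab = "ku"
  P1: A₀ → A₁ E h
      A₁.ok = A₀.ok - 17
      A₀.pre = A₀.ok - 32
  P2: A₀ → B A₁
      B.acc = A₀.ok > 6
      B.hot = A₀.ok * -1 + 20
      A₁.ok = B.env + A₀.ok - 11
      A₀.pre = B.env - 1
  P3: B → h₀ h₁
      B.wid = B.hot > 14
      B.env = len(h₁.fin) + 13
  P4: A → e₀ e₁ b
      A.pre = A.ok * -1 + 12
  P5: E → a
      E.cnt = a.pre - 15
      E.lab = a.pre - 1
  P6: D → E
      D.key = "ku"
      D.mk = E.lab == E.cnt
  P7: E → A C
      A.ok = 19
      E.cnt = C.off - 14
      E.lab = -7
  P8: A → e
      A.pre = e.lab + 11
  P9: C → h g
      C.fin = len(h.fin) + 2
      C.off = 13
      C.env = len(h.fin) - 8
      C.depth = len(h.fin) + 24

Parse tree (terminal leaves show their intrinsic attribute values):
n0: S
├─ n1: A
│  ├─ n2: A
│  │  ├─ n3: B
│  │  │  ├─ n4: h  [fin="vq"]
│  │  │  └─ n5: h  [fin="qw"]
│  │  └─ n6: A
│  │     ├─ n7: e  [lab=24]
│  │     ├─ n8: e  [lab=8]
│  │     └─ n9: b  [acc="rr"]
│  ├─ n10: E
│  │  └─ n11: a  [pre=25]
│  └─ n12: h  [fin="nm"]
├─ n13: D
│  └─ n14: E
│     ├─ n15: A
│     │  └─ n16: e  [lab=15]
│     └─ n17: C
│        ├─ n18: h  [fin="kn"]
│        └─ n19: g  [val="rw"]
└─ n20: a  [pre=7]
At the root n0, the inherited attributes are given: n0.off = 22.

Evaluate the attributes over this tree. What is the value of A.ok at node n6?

1. n0.off = 22  [given at root]
2. n1.ok = 23  [S.off + 1]
3. n2.ok = 6  [A₀.ok - 17]
4. n3.acc = false  [A₀.ok > 6]
5. n3.hot = 14  [A₀.ok * -1 + 20]
6. n4.fin = "vq"  [terminal]
7. n5.fin = "qw"  [terminal]
8. n3.wid = false  [B.hot > 14]
9. n3.env = 15  [len(h₁.fin) + 13]
10. n6.ok = 10  [B.env + A₀.ok - 11]
11. n7.lab = 24  [terminal]
12. n8.lab = 8  [terminal]
13. n9.acc = "rr"  [terminal]
14. n6.pre = 2  [A.ok * -1 + 12]
15. n2.pre = 14  [B.env - 1]
16. n11.pre = 25  [terminal]
17. n10.cnt = 10  [a.pre - 15]
18. n10.lab = 24  [a.pre - 1]
19. n12.fin = "nm"  [terminal]
20. n1.pre = -9  [A₀.ok - 32]
21. n13.acc = "vm"  ["vm"]
22. n15.ok = 19  [19]
23. n16.lab = 15  [terminal]
24. n15.pre = 26  [e.lab + 11]
25. n18.fin = "kn"  [terminal]
26. n19.val = "rw"  [terminal]
27. n17.fin = 4  [len(h.fin) + 2]
28. n17.off = 13  [13]
29. n17.env = -6  [len(h.fin) - 8]
30. n17.depth = 26  [len(h.fin) + 24]
31. n14.cnt = -1  [C.off - 14]
32. n14.lab = -7  [-7]
33. n13.key = "ku"  ["ku"]
34. n13.mk = false  [E.lab == E.cnt]
35. n20.pre = 7  [terminal]
36. n0.env = 24  [A.pre + 33]
37. n0.lim = false  [D.mk == true]
38. n0.lab = "ku"  ["ku"]

10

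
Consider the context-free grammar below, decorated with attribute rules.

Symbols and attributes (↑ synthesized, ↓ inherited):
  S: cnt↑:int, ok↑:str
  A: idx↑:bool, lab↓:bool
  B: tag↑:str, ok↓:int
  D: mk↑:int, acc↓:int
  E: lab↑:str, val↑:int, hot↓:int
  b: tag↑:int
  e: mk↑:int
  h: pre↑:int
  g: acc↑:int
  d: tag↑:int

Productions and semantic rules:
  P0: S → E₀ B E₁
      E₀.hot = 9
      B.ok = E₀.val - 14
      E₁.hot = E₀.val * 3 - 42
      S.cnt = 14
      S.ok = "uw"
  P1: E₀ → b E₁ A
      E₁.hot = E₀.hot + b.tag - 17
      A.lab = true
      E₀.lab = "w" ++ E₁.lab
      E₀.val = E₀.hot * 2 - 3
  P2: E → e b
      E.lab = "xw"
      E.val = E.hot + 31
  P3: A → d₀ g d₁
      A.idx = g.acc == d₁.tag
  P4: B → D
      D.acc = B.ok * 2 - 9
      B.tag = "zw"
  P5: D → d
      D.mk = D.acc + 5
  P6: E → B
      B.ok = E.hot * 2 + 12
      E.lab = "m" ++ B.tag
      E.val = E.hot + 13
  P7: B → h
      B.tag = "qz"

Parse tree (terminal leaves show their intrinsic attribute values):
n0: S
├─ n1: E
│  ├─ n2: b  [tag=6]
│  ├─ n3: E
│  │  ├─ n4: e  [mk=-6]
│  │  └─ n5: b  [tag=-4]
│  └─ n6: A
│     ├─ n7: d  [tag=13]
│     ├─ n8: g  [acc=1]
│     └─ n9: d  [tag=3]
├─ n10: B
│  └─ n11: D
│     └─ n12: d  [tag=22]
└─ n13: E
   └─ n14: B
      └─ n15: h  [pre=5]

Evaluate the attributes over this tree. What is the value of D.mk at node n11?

1. n1.hot = 9  [9]
2. n2.tag = 6  [terminal]
3. n3.hot = -2  [E₀.hot + b.tag - 17]
4. n4.mk = -6  [terminal]
5. n5.tag = -4  [terminal]
6. n3.lab = "xw"  ["xw"]
7. n3.val = 29  [E.hot + 31]
8. n6.lab = true  [true]
9. n7.tag = 13  [terminal]
10. n8.acc = 1  [terminal]
11. n9.tag = 3  [terminal]
12. n6.idx = false  [g.acc == d₁.tag]
13. n1.lab = "wxw"  ["w" ++ E₁.lab]
14. n1.val = 15  [E₀.hot * 2 - 3]
15. n10.ok = 1  [E₀.val - 14]
16. n11.acc = -7  [B.ok * 2 - 9]
17. n12.tag = 22  [terminal]
18. n11.mk = -2  [D.acc + 5]
19. n10.tag = "zw"  ["zw"]
20. n13.hot = 3  [E₀.val * 3 - 42]
21. n14.ok = 18  [E.hot * 2 + 12]
22. n15.pre = 5  [terminal]
23. n14.tag = "qz"  ["qz"]
24. n13.lab = "mqz"  ["m" ++ B.tag]
25. n13.val = 16  [E.hot + 13]
26. n0.cnt = 14  [14]
27. n0.ok = "uw"  ["uw"]

-2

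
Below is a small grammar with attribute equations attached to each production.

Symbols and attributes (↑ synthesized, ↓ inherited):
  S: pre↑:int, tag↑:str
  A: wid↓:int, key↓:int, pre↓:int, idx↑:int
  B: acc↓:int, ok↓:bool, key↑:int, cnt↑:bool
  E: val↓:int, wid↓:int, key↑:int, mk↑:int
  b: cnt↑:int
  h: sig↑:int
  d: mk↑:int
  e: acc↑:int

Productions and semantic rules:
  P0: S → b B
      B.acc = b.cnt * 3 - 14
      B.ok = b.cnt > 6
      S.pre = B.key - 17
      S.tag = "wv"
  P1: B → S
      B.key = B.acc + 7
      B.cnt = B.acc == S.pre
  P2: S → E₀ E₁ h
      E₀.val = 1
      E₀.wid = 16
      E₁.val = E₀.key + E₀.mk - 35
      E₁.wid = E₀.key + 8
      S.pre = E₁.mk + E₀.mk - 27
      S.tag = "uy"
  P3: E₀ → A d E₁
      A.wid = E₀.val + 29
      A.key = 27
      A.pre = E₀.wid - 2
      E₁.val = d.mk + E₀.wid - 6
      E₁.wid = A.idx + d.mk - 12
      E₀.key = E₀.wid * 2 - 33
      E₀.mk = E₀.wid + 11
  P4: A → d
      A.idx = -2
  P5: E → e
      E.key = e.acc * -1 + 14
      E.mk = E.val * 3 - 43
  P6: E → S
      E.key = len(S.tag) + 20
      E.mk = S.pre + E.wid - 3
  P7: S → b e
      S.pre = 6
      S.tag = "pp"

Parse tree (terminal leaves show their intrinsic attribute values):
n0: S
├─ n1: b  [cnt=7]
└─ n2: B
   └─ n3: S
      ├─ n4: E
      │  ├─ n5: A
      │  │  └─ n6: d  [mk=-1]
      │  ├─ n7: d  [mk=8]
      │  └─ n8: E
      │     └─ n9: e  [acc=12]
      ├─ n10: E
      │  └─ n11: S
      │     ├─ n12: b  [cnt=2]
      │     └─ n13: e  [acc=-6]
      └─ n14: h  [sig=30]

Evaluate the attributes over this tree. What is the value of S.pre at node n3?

1. n1.cnt = 7  [terminal]
2. n2.acc = 7  [b.cnt * 3 - 14]
3. n2.ok = true  [b.cnt > 6]
4. n4.val = 1  [1]
5. n4.wid = 16  [16]
6. n5.wid = 30  [E₀.val + 29]
7. n5.key = 27  [27]
8. n5.pre = 14  [E₀.wid - 2]
9. n6.mk = -1  [terminal]
10. n5.idx = -2  [-2]
11. n7.mk = 8  [terminal]
12. n8.val = 18  [d.mk + E₀.wid - 6]
13. n8.wid = -6  [A.idx + d.mk - 12]
14. n9.acc = 12  [terminal]
15. n8.key = 2  [e.acc * -1 + 14]
16. n8.mk = 11  [E.val * 3 - 43]
17. n4.key = -1  [E₀.wid * 2 - 33]
18. n4.mk = 27  [E₀.wid + 11]
19. n10.val = -9  [E₀.key + E₀.mk - 35]
20. n10.wid = 7  [E₀.key + 8]
21. n12.cnt = 2  [terminal]
22. n13.acc = -6  [terminal]
23. n11.pre = 6  [6]
24. n11.tag = "pp"  ["pp"]
25. n10.key = 22  [len(S.tag) + 20]
26. n10.mk = 10  [S.pre + E.wid - 3]
27. n14.sig = 30  [terminal]
28. n3.pre = 10  [E₁.mk + E₀.mk - 27]
29. n3.tag = "uy"  ["uy"]
30. n2.key = 14  [B.acc + 7]
31. n2.cnt = false  [B.acc == S.pre]
32. n0.pre = -3  [B.key - 17]
33. n0.tag = "wv"  ["wv"]

10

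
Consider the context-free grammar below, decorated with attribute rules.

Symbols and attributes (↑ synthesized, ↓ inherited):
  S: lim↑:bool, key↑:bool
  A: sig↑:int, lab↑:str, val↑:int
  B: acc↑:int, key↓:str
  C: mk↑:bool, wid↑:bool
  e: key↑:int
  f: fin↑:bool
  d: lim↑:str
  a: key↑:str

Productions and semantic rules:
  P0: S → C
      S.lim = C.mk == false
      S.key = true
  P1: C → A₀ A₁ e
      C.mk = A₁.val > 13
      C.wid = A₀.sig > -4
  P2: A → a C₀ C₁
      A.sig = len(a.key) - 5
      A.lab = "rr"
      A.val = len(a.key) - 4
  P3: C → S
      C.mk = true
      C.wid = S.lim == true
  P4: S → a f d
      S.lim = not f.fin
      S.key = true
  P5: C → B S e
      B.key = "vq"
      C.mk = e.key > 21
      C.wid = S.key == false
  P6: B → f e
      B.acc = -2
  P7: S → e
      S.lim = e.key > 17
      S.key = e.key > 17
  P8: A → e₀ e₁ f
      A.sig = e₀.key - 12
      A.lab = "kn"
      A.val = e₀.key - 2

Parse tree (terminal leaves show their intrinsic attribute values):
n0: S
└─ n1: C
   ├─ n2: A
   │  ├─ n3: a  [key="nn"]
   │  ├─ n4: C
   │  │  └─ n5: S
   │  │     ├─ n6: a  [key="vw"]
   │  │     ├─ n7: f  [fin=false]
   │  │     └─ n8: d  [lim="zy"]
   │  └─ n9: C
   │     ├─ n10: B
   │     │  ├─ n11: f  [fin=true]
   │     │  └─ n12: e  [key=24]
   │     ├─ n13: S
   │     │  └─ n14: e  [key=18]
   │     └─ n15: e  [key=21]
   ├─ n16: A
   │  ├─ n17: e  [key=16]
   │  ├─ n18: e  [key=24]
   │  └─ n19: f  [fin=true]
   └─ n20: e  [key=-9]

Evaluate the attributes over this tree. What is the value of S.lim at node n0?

1. n3.key = "nn"  [terminal]
2. n6.key = "vw"  [terminal]
3. n7.fin = false  [terminal]
4. n8.lim = "zy"  [terminal]
5. n5.lim = true  [not f.fin]
6. n5.key = true  [true]
7. n4.mk = true  [true]
8. n4.wid = true  [S.lim == true]
9. n10.key = "vq"  ["vq"]
10. n11.fin = true  [terminal]
11. n12.key = 24  [terminal]
12. n10.acc = -2  [-2]
13. n14.key = 18  [terminal]
14. n13.lim = true  [e.key > 17]
15. n13.key = true  [e.key > 17]
16. n15.key = 21  [terminal]
17. n9.mk = false  [e.key > 21]
18. n9.wid = false  [S.key == false]
19. n2.sig = -3  [len(a.key) - 5]
20. n2.lab = "rr"  ["rr"]
21. n2.val = -2  [len(a.key) - 4]
22. n17.key = 16  [terminal]
23. n18.key = 24  [terminal]
24. n19.fin = true  [terminal]
25. n16.sig = 4  [e₀.key - 12]
26. n16.lab = "kn"  ["kn"]
27. n16.val = 14  [e₀.key - 2]
28. n20.key = -9  [terminal]
29. n1.mk = true  [A₁.val > 13]
30. n1.wid = true  [A₀.sig > -4]
31. n0.lim = false  [C.mk == false]
32. n0.key = true  [true]

false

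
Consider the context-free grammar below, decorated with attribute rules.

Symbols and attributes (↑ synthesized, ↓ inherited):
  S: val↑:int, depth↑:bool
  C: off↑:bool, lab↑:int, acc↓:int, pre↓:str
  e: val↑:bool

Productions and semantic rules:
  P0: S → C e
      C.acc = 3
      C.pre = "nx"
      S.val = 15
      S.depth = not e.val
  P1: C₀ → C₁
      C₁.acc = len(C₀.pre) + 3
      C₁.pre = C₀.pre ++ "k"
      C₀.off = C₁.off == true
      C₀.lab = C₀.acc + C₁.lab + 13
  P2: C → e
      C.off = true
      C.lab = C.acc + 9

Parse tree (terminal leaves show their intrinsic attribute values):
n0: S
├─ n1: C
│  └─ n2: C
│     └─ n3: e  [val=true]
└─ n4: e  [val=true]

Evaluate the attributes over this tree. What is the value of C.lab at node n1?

1. n1.acc = 3  [3]
2. n1.pre = "nx"  ["nx"]
3. n2.acc = 5  [len(C₀.pre) + 3]
4. n2.pre = "nxk"  [C₀.pre ++ "k"]
5. n3.val = true  [terminal]
6. n2.off = true  [true]
7. n2.lab = 14  [C.acc + 9]
8. n1.off = true  [C₁.off == true]
9. n1.lab = 30  [C₀.acc + C₁.lab + 13]
10. n4.val = true  [terminal]
11. n0.val = 15  [15]
12. n0.depth = false  [not e.val]

30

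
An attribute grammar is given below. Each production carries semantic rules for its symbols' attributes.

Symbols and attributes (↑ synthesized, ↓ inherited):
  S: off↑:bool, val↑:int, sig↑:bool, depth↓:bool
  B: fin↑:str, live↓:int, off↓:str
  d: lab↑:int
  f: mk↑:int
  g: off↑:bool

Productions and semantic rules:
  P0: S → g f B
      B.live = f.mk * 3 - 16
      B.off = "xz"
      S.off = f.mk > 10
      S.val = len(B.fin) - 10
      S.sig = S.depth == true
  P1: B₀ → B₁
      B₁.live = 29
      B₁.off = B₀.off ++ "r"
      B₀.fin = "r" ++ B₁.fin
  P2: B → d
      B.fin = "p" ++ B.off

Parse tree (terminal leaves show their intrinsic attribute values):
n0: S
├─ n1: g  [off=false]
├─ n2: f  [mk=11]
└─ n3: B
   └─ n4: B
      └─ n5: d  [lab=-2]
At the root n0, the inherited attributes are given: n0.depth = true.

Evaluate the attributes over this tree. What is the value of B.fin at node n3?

"rpxzr"

1. n0.depth = true  [given at root]
2. n1.off = false  [terminal]
3. n2.mk = 11  [terminal]
4. n3.live = 17  [f.mk * 3 - 16]
5. n3.off = "xz"  ["xz"]
6. n4.live = 29  [29]
7. n4.off = "xzr"  [B₀.off ++ "r"]
8. n5.lab = -2  [terminal]
9. n4.fin = "pxzr"  ["p" ++ B.off]
10. n3.fin = "rpxzr"  ["r" ++ B₁.fin]
11. n0.off = true  [f.mk > 10]
12. n0.val = -5  [len(B.fin) - 10]
13. n0.sig = true  [S.depth == true]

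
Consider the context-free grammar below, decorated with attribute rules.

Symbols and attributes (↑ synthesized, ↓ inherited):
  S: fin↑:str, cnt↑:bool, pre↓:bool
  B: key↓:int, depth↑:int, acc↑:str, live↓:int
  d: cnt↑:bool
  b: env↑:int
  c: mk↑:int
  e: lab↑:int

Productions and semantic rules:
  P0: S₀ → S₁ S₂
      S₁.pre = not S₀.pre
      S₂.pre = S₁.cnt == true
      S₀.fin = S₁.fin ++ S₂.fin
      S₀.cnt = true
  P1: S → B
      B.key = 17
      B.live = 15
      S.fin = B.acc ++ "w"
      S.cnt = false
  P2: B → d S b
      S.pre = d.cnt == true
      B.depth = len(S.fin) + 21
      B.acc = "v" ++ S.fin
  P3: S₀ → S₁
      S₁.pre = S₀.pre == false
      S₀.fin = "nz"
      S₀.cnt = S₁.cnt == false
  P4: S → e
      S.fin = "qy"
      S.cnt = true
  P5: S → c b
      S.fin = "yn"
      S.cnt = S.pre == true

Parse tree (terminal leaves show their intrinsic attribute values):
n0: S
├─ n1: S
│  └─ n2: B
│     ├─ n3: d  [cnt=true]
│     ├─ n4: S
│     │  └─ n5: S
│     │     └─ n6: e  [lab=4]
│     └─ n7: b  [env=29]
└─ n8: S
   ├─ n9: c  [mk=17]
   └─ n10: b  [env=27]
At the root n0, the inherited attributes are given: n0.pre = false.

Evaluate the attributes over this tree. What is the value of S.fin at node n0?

"vnzwyn"

1. n0.pre = false  [given at root]
2. n1.pre = true  [not S₀.pre]
3. n2.key = 17  [17]
4. n2.live = 15  [15]
5. n3.cnt = true  [terminal]
6. n4.pre = true  [d.cnt == true]
7. n5.pre = false  [S₀.pre == false]
8. n6.lab = 4  [terminal]
9. n5.fin = "qy"  ["qy"]
10. n5.cnt = true  [true]
11. n4.fin = "nz"  ["nz"]
12. n4.cnt = false  [S₁.cnt == false]
13. n7.env = 29  [terminal]
14. n2.depth = 23  [len(S.fin) + 21]
15. n2.acc = "vnz"  ["v" ++ S.fin]
16. n1.fin = "vnzw"  [B.acc ++ "w"]
17. n1.cnt = false  [false]
18. n8.pre = false  [S₁.cnt == true]
19. n9.mk = 17  [terminal]
20. n10.env = 27  [terminal]
21. n8.fin = "yn"  ["yn"]
22. n8.cnt = false  [S.pre == true]
23. n0.fin = "vnzwyn"  [S₁.fin ++ S₂.fin]
24. n0.cnt = true  [true]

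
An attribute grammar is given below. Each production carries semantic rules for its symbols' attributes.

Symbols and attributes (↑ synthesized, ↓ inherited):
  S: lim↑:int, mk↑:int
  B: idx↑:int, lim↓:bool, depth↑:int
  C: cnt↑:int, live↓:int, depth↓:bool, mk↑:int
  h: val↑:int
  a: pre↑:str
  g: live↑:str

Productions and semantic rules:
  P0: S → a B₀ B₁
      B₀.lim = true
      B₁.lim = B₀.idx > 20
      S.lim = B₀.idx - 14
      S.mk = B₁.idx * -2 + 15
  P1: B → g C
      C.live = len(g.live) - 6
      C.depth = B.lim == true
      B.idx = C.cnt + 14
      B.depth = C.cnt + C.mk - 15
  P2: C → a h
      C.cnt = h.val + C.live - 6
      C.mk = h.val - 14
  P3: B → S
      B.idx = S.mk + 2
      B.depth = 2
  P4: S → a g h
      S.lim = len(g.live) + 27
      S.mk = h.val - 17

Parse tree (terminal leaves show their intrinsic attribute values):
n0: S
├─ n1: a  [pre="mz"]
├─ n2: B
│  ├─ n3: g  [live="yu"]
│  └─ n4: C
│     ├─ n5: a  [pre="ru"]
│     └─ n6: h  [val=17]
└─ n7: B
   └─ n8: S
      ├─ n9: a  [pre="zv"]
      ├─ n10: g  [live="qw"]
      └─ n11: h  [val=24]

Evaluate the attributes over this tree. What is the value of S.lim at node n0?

7

1. n1.pre = "mz"  [terminal]
2. n2.lim = true  [true]
3. n3.live = "yu"  [terminal]
4. n4.live = -4  [len(g.live) - 6]
5. n4.depth = true  [B.lim == true]
6. n5.pre = "ru"  [terminal]
7. n6.val = 17  [terminal]
8. n4.cnt = 7  [h.val + C.live - 6]
9. n4.mk = 3  [h.val - 14]
10. n2.idx = 21  [C.cnt + 14]
11. n2.depth = -5  [C.cnt + C.mk - 15]
12. n7.lim = true  [B₀.idx > 20]
13. n9.pre = "zv"  [terminal]
14. n10.live = "qw"  [terminal]
15. n11.val = 24  [terminal]
16. n8.lim = 29  [len(g.live) + 27]
17. n8.mk = 7  [h.val - 17]
18. n7.idx = 9  [S.mk + 2]
19. n7.depth = 2  [2]
20. n0.lim = 7  [B₀.idx - 14]
21. n0.mk = -3  [B₁.idx * -2 + 15]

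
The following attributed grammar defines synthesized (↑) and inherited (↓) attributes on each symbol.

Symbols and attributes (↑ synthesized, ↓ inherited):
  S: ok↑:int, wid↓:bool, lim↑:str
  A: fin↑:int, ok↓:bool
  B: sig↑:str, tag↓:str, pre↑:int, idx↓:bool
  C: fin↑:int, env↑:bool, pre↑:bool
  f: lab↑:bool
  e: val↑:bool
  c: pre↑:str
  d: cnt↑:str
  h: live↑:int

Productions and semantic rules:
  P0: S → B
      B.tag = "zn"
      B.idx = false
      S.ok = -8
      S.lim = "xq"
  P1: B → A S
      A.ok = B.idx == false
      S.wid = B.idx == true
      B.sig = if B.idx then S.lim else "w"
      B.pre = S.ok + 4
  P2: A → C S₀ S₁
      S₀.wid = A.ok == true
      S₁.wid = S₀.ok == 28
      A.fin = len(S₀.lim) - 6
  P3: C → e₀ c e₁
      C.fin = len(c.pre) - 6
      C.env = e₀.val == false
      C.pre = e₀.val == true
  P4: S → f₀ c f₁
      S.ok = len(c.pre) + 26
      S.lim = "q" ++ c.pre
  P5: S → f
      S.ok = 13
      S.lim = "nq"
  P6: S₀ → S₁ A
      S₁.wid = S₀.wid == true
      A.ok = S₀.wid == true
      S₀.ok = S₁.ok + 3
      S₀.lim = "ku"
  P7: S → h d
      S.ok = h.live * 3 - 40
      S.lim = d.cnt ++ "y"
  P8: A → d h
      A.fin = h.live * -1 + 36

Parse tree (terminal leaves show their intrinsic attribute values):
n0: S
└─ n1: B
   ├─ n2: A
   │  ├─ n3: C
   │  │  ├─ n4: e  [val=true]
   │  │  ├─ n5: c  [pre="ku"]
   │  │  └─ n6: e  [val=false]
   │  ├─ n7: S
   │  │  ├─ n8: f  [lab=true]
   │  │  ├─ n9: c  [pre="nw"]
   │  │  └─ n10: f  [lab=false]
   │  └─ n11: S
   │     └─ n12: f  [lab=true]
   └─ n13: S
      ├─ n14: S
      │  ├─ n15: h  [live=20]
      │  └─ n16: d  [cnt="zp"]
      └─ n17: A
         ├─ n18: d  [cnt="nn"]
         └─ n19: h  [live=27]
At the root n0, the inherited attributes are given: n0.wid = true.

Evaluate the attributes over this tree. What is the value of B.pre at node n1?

1. n0.wid = true  [given at root]
2. n1.tag = "zn"  ["zn"]
3. n1.idx = false  [false]
4. n2.ok = true  [B.idx == false]
5. n4.val = true  [terminal]
6. n5.pre = "ku"  [terminal]
7. n6.val = false  [terminal]
8. n3.fin = -4  [len(c.pre) - 6]
9. n3.env = false  [e₀.val == false]
10. n3.pre = true  [e₀.val == true]
11. n7.wid = true  [A.ok == true]
12. n8.lab = true  [terminal]
13. n9.pre = "nw"  [terminal]
14. n10.lab = false  [terminal]
15. n7.ok = 28  [len(c.pre) + 26]
16. n7.lim = "qnw"  ["q" ++ c.pre]
17. n11.wid = true  [S₀.ok == 28]
18. n12.lab = true  [terminal]
19. n11.ok = 13  [13]
20. n11.lim = "nq"  ["nq"]
21. n2.fin = -3  [len(S₀.lim) - 6]
22. n13.wid = false  [B.idx == true]
23. n14.wid = false  [S₀.wid == true]
24. n15.live = 20  [terminal]
25. n16.cnt = "zp"  [terminal]
26. n14.ok = 20  [h.live * 3 - 40]
27. n14.lim = "zpy"  [d.cnt ++ "y"]
28. n17.ok = false  [S₀.wid == true]
29. n18.cnt = "nn"  [terminal]
30. n19.live = 27  [terminal]
31. n17.fin = 9  [h.live * -1 + 36]
32. n13.ok = 23  [S₁.ok + 3]
33. n13.lim = "ku"  ["ku"]
34. n1.sig = "w"  [if B.idx then S.lim else "w"]
35. n1.pre = 27  [S.ok + 4]
36. n0.ok = -8  [-8]
37. n0.lim = "xq"  ["xq"]

27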